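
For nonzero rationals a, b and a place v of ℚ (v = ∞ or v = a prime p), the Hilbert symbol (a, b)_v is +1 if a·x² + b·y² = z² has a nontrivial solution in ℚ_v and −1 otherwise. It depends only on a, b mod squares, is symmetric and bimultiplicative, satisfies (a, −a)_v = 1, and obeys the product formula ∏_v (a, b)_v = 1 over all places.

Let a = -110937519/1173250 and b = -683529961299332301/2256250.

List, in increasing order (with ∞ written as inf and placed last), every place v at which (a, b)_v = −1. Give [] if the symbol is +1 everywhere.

[5, 11, 13, inf]

(a, b) ≡ (-30030, -210) mod (ℚ^×)²; places V = {2, 3, 5, 7, 11, 13, 19, 23, ∞}.
(a,b)_5: α=-3, u≡1; β=-5, v≡2 (mod 5); (1|5)=+1, (2|5)=-1; sign (−1)^0·+1^-5·-1^-3 = -1.
(a,b)_7: α=3, u≡2; β=9, v≡5 (mod 7); (2|7)=+1, (5|7)=-1; sign (−1)^1·+1^9·-1^3 = +1.
(a,b)_23: α=0, u≡3; β=2, v≡17 (mod 23); (3|23)=+1, (17|23)=-1; sign (−1)^0·+1^2·-1^0 = +1.
(a,b)_2: α=-1, β=-1; u≡1, v≡7 (mod 8); ε(u)ε(v)=0·1, αω(v)=-1·0, βω(u)=-1·0; sum ≡ 0  ⇒  +1.
(a,b)_19: α=-2, u≡4; β=-2, v≡10 (mod 19); (4|19)=+1, (10|19)=-1; sign (−1)^0·+1^-2·-1^-2 = +1.
(a,b)_11: α=3, u≡9; β=4, v≡7 (mod 11); (9|11)=+1, (7|11)=-1; sign (−1)^0·+1^4·-1^3 = -1.
(a,b)_3: α=5, u≡1; β=7, v≡2 (mod 3); (1|3)=+1, (2|3)=-1; sign (−1)^1·+1^7·-1^5 = +1.
(a,b)_∞: sgn(-30030)=−, sgn(-210)=−, so -1.
(a,b)_13: α=-1, u≡12; β=0, v≡6 (mod 13); (12|13)=+1, (6|13)=-1; sign (−1)^0·+1^0·-1^-1 = -1.
Ram(-30030, -210) = {5, 11, 13, ∞}; no ℚ_5-point on the conic.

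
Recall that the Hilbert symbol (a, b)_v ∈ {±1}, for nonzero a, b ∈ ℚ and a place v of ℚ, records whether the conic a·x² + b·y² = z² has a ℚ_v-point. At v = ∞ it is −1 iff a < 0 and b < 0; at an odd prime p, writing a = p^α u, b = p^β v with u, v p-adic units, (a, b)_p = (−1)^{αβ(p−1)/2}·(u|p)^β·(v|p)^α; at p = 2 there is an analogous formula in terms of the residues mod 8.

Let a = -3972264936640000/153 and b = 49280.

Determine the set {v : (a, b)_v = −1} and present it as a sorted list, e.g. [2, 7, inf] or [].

[5, 7, 11, 17]

Mod squares: a ≡ -4862, b ≡ 770. Check v ∈ {∞, 2, 3, 5, 7, 11, 13, 17}.
v=5: a=5^4·(≡2), b=5^1·(≡1) mod 5; (2|5)=-1, (1|5)=+1; (−1)^{4·1·2}·(-1)^1·(+1)^4 = -1.
v=11: a=11^7·(≡1), b=11^1·(≡3) mod 11; (1|11)=+1, (3|11)=+1; (−1)^{7·1·5}·(+1)^1·(+1)^7 = -1.
v=2: v_2(a)=9, v_2(b)=7; units ≡ 1, 1 (mod 8); ε·ε+αω+βω = 0·0+9·0+7·0 ≡ 0  ⇒  (a,b)_2 = +1.
v=3: a=3^-2·(≡1), b=3^0·(≡2) mod 3; (1|3)=+1, (2|3)=-1; (−1)^{-2·0·1}·(+1)^0·(-1)^-2 = +1.
v=∞: -4862 < 0 and 770 > 0  ⇒  (a,b)_∞ = +1.
v=13: a=13^1·(≡3), b=13^0·(≡10) mod 13; (3|13)=+1, (10|13)=+1; (−1)^{1·0·6}·(+1)^0·(+1)^1 = +1.
v=17: a=17^-1·(≡10), b=17^0·(≡14) mod 17; (10|17)=-1, (14|17)=-1; (−1)^{-1·0·8}·(-1)^0·(-1)^-1 = -1.
v=7: a=7^2·(≡6), b=7^1·(≡5) mod 7; (6|7)=-1, (5|7)=-1; (−1)^{2·1·3}·(-1)^1·(-1)^2 = -1.
Ram(-4862, 770) = {5, 7, 11, 17}; no ℚ_5-point on the conic.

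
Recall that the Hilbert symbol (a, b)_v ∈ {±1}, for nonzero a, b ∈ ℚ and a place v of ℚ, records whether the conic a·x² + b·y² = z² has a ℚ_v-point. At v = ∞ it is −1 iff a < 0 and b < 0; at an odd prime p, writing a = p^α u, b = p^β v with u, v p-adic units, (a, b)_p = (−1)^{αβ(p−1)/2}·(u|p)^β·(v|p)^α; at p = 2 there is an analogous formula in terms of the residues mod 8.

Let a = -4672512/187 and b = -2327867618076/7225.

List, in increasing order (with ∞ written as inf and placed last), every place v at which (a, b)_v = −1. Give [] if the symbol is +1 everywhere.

Mod squares: a ≡ -561, b ≡ -231. Check v ∈ {∞, 2, 3, 5, 7, 11, 13, 17}.
v=3: a=3^3·(≡2), b=3^7·(≡1) mod 3; (2|3)=-1, (1|3)=+1; (−1)^{3·7·1}·(-1)^7·(+1)^3 = +1.
v=2: v_2(a)=10, v_2(b)=2; units ≡ 7, 1 (mod 8); ε·ε+αω+βω = 1·0+10·0+2·0 ≡ 0  ⇒  (a,b)_2 = +1.
v=13: a=13^2·(≡11), b=13^4·(≡10) mod 13; (11|13)=-1, (10|13)=+1; (−1)^{2·4·6}·(-1)^4·(+1)^2 = +1.
v=11: a=11^-1·(≡4), b=11^3·(≡3) mod 11; (4|11)=+1, (3|11)=+1; (−1)^{-1·3·5}·(+1)^3·(+1)^-1 = -1.
v=∞: -561 < 0 and -231 < 0  ⇒  (a,b)_∞ = -1.
v=17: a=17^-1·(≡16), b=17^-2·(≡3) mod 17; (16|17)=+1, (3|17)=-1; (−1)^{-1·-2·8}·(+1)^-2·(-1)^-1 = -1.
v=7: a=7^0·(≡6), b=7^1·(≡2) mod 7; (6|7)=-1, (2|7)=+1; (−1)^{0·1·3}·(-1)^1·(+1)^0 = -1.
v=5: a=5^0·(≡4), b=5^-2·(≡1) mod 5; (4|5)=+1, (1|5)=+1; (−1)^{0·-2·2}·(+1)^-2·(+1)^0 = +1.
|Ram(-561, -231)| = 4, even; anisotropic at {7, 11, 17, ∞}.

[7, 11, 17, inf]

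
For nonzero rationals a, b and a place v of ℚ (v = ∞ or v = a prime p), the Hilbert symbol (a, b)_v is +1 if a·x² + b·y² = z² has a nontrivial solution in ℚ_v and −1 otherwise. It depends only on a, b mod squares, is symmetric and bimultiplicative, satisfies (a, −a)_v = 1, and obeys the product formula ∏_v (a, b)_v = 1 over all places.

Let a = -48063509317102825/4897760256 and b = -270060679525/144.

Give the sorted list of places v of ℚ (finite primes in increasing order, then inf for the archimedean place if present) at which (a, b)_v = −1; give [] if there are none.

(a, b) ≡ (-60697, -35581) mod (ℚ^×)²; places V = {2, 3, 5, 7, 13, 17, 19, 23, 29, ∞}.
(a,b)_2: α=-10, β=-4; u≡7, v≡3 (mod 8); ε(u)ε(v)=1·1, αω(v)=-10·1, βω(u)=-4·0; sum ≡ 1  ⇒  -1.
(a,b)_3: α=-14, u≡2; β=-2, v≡2 (mod 3); (2|3)=-1, (2|3)=-1; sign (−1)^0·-1^-2·-1^-14 = +1.
(a,b)_7: α=1, u≡1; β=1, v≡3 (mod 7); (1|7)=+1, (3|7)=-1; sign (−1)^1·+1^1·-1^1 = +1.
(a,b)_13: α=1, u≡8; β=1, v≡6 (mod 13); (8|13)=-1, (6|13)=-1; sign (−1)^0·-1^1·-1^1 = +1.
(a,b)_29: α=3, u≡5; β=2, v≡17 (mod 29); (5|29)=+1, (17|29)=-1; sign (−1)^0·+1^2·-1^3 = -1.
(a,b)_∞: sgn(-60697)=−, sgn(-35581)=−, so -1.
(a,b)_5: α=2, u≡2; β=2, v≡1 (mod 5); (2|5)=-1, (1|5)=+1; sign (−1)^0·-1^2·+1^2 = +1.
(a,b)_19: α=4, u≡13; β=2, v≡6 (mod 19); (13|19)=-1, (6|19)=+1; sign (−1)^0·-1^2·+1^4 = +1.
(a,b)_17: α=2, u≡5; β=1, v≡4 (mod 17); (5|17)=-1, (4|17)=+1; sign (−1)^0·-1^1·+1^2 = -1.
(a,b)_23: α=1, u≡6; β=1, v≡21 (mod 23); (6|23)=+1, (21|23)=-1; sign (−1)^1·+1^1·-1^1 = +1.
(-60697, -35581 / ℚ) ramifies at {2, 17, 29, ∞}: a division algebra.

[2, 17, 29, inf]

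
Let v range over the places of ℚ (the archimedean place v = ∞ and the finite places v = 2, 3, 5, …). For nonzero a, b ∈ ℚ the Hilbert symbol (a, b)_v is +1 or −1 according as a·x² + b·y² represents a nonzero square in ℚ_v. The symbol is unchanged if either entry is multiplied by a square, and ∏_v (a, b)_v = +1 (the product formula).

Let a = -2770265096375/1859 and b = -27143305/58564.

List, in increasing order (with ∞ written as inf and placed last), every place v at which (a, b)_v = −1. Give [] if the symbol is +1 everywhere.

(a, b) ≡ (-1045, -11305) mod (ℚ^×)²; places V = {2, 5, 7, 11, 13, 17, 19, 41, ∞}.
(a,b)_∞: sgn(-1045)=−, sgn(-11305)=−, so -1.
(a,b)_13: α=-2, u≡5; β=0, v≡7 (mod 13); (5|13)=-1, (7|13)=-1; sign (−1)^0·-1^0·-1^-2 = +1.
(a,b)_7: α=4, u≡6; β=5, v≡1 (mod 7); (6|7)=-1, (1|7)=+1; sign (−1)^0·-1^5·+1^4 = -1.
(a,b)_19: α=1, u≡12; β=1, v≡12 (mod 19); (12|19)=-1, (12|19)=-1; sign (−1)^1·-1^1·-1^1 = -1.
(a,b)_11: α=-1, u≡1; β=-4, v≡5 (mod 11); (1|11)=+1, (5|11)=+1; sign (−1)^0·+1^-4·+1^-1 = +1.
(a,b)_2: α=0, β=-2; u≡3, v≡7 (mod 8); ε(u)ε(v)=1·1, αω(v)=0·0, βω(u)=-2·1; sum ≡ 1  ⇒  -1.
(a,b)_17: α=2, u≡16; β=1, v≡8 (mod 17); (16|17)=+1, (8|17)=+1; sign (−1)^0·+1^1·+1^2 = +1.
(a,b)_5: α=3, u≡1; β=1, v≡1 (mod 5); (1|5)=+1, (1|5)=+1; sign (−1)^0·+1^1·+1^3 = +1.
(a,b)_41: α=2, u≡4; β=0, v≡3 (mod 41); (4|41)=+1, (3|41)=-1; sign (−1)^0·+1^0·-1^2 = +1.
|Ram(-1045, -11305)| = 4, even; anisotropic at {2, 7, 19, ∞}.

[2, 7, 19, inf]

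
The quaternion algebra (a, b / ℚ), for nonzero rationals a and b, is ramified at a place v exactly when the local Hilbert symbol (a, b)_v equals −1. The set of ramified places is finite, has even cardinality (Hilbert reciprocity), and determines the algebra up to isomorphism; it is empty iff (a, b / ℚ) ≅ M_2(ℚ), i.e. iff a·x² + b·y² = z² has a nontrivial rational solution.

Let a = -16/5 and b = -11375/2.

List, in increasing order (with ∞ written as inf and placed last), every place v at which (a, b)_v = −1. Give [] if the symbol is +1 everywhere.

[2, 5, 13, inf]

Mod squares: a ≡ -5, b ≡ -910. Check v ∈ {∞, 2, 5, 7, 13}.
v=5: a=5^-1·(≡4), b=5^3·(≡2) mod 5; (4|5)=+1, (2|5)=-1; (−1)^{-1·3·2}·(+1)^3·(-1)^-1 = -1.
v=2: v_2(a)=4, v_2(b)=-1; units ≡ 3, 1 (mod 8); ε·ε+αω+βω = 1·0+4·0+-1·1 ≡ 1  ⇒  (a,b)_2 = -1.
v=∞: -5 < 0 and -910 < 0  ⇒  (a,b)_∞ = -1.
v=7: a=7^0·(≡1), b=7^1·(≡3) mod 7; (1|7)=+1, (3|7)=-1; (−1)^{0·1·3}·(+1)^1·(-1)^0 = +1.
v=13: a=13^0·(≡2), b=13^1·(≡11) mod 13; (2|13)=-1, (11|13)=-1; (−1)^{0·1·6}·(-1)^1·(-1)^0 = -1.
(-5, -910 / ℚ) ramifies at {2, 5, 13, ∞}: a division algebra.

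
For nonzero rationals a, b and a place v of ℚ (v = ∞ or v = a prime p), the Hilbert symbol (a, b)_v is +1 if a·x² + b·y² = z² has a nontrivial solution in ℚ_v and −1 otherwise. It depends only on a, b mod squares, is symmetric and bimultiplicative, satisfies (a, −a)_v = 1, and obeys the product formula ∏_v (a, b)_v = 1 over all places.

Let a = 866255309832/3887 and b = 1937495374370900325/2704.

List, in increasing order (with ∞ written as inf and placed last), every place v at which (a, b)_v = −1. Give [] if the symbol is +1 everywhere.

[2, 31]

Mod squares: a ≡ 44574, b ≡ 93. Check v ∈ {∞, 2, 3, 5, 11, 13, 17, 19, 23, 31}.
v=17: a=17^1·(≡13), b=17^2·(≡16) mod 17; (13|17)=+1, (16|17)=+1; (−1)^{1·2·8}·(+1)^2·(+1)^1 = +1.
v=13: a=13^-2·(≡12), b=13^-2·(≡11) mod 13; (12|13)=+1, (11|13)=-1; (−1)^{-2·-2·6}·(+1)^-2·(-1)^-2 = +1.
v=31: a=31^4·(≡15), b=31^7·(≡17) mod 31; (15|31)=-1, (17|31)=-1; (−1)^{4·7·15}·(-1)^7·(-1)^4 = -1.
v=19: a=19^1·(≡9), b=19^2·(≡4) mod 19; (9|19)=+1, (4|19)=+1; (−1)^{1·2·9}·(+1)^2·(+1)^1 = +1.
v=23: a=23^-1·(≡13), b=23^0·(≡18) mod 23; (13|23)=+1, (18|23)=+1; (−1)^{-1·0·11}·(+1)^0·(+1)^-1 = +1.
v=11: a=11^2·(≡10), b=11^0·(≡4) mod 11; (10|11)=-1, (4|11)=+1; (−1)^{2·0·5}·(-1)^0·(+1)^2 = +1.
v=5: a=5^0·(≡1), b=5^2·(≡2) mod 5; (1|5)=+1, (2|5)=-1; (−1)^{0·2·2}·(+1)^2·(-1)^0 = +1.
v=∞: 44574 > 0 and 93 > 0  ⇒  (a,b)_∞ = +1.
v=2: v_2(a)=3, v_2(b)=-4; units ≡ 7, 5 (mod 8); ε·ε+αω+βω = 1·0+3·1+-4·0 ≡ 1  ⇒  (a,b)_2 = -1.
v=3: a=3^1·(≡2), b=3^3·(≡1) mod 3; (2|3)=-1, (1|3)=+1; (−1)^{1·3·1}·(-1)^3·(+1)^1 = +1.
Ram(44574, 93) = {2, 31}; no ℚ_2-point on the conic.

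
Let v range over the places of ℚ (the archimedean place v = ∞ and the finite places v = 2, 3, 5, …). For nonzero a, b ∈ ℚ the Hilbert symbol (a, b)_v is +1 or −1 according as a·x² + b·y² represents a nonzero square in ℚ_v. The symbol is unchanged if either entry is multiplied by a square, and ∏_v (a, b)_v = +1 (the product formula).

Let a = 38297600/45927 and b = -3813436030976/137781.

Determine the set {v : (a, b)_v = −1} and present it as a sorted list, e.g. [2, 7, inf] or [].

(a, b) ≡ (2618, -546) mod (ℚ^×)²; places V = {2, 3, 5, 7, 11, 13, 17, ∞}.
(a,b)_3: α=-8, u≡2; β=-9, v≡1 (mod 3); (2|3)=-1, (1|3)=+1; sign (−1)^0·-1^-9·+1^-8 = -1.
(a,b)_∞: sgn(2618)=+, sgn(-546)=−, so +1.
(a,b)_7: α=-1, u≡6; β=-1, v≡5 (mod 7); (6|7)=-1, (5|7)=-1; sign (−1)^1·-1^-1·-1^-1 = -1.
(a,b)_17: α=1, u≡13; β=2, v≡16 (mod 17); (13|17)=+1, (16|17)=+1; sign (−1)^0·+1^2·+1^1 = +1.
(a,b)_11: α=1, u≡6; β=2, v≡3 (mod 11); (6|11)=-1, (3|11)=+1; sign (−1)^0·-1^2·+1^1 = +1.
(a,b)_2: α=13, β=23; u≡5, v≡7 (mod 8); ε(u)ε(v)=0·1, αω(v)=13·0, βω(u)=23·1; sum ≡ 1  ⇒  -1.
(a,b)_13: α=0, u≡5; β=1, v≡1 (mod 13); (5|13)=-1, (1|13)=+1; sign (−1)^0·-1^1·+1^0 = -1.
(a,b)_5: α=2, u≡2; β=0, v≡4 (mod 5); (2|5)=-1, (4|5)=+1; sign (−1)^0·-1^0·+1^2 = +1.
(2618, -546 / ℚ) ramifies at {2, 3, 7, 13}: a division algebra.

[2, 3, 7, 13]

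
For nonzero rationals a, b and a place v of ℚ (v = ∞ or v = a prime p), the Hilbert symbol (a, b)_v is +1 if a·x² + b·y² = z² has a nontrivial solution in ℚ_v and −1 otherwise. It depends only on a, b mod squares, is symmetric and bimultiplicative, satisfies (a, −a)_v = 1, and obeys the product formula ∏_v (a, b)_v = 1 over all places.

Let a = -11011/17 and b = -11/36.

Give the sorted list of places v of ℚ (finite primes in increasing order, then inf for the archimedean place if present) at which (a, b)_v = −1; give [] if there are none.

[7, 13, 17, inf]

Mod squares: a ≡ -1547, b ≡ -11. Check v ∈ {∞, 2, 3, 7, 11, 13, 17}.
v=17: a=17^-1·(≡5), b=17^0·(≡3) mod 17; (5|17)=-1, (3|17)=-1; (−1)^{-1·0·8}·(-1)^0·(-1)^-1 = -1.
v=∞: -1547 < 0 and -11 < 0  ⇒  (a,b)_∞ = -1.
v=2: v_2(a)=0, v_2(b)=-2; units ≡ 5, 5 (mod 8); ε·ε+αω+βω = 0·0+0·1+-2·1 ≡ 0  ⇒  (a,b)_2 = +1.
v=13: a=13^1·(≡6), b=13^0·(≡8) mod 13; (6|13)=-1, (8|13)=-1; (−1)^{1·0·6}·(-1)^0·(-1)^1 = -1.
v=11: a=11^2·(≡5), b=11^1·(≡7) mod 11; (5|11)=+1, (7|11)=-1; (−1)^{2·1·5}·(+1)^1·(-1)^2 = +1.
v=3: a=3^0·(≡1), b=3^-2·(≡1) mod 3; (1|3)=+1, (1|3)=+1; (−1)^{0·-2·1}·(+1)^-2·(+1)^0 = +1.
v=7: a=7^1·(≡3), b=7^0·(≡3) mod 7; (3|7)=-1, (3|7)=-1; (−1)^{1·0·3}·(-1)^0·(-1)^1 = -1.
|Ram(-1547, -11)| = 4, even; anisotropic at {7, 13, 17, ∞}.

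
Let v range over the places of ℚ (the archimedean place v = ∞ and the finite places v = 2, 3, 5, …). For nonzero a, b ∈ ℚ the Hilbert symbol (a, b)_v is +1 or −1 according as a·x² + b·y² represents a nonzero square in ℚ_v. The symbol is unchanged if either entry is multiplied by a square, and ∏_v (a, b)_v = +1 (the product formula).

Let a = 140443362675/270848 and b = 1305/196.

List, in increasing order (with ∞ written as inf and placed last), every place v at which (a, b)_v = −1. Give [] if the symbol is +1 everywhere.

(a, b) ≡ (374, 145) mod (ℚ^×)²; places V = {2, 3, 5, 7, 11, 17, 23, 29, ∞}.
(a,b)_5: α=2, u≡4; β=1, v≡1 (mod 5); (4|5)=+1, (1|5)=+1; sign (−1)^0·+1^1·+1^2 = +1.
(a,b)_3: α=6, u≡2; β=2, v≡1 (mod 3); (2|3)=-1, (1|3)=+1; sign (−1)^0·-1^2·+1^6 = +1.
(a,b)_23: α=-2, u≡3; β=0, v≡11 (mod 23); (3|23)=+1, (11|23)=-1; sign (−1)^0·+1^0·-1^-2 = +1.
(a,b)_29: α=2, u≡18; β=1, v≡6 (mod 29); (18|29)=-1, (6|29)=+1; sign (−1)^0·-1^1·+1^2 = -1.
(a,b)_2: α=-9, β=-2; u≡3, v≡1 (mod 8); ε(u)ε(v)=1·0, αω(v)=-9·0, βω(u)=-2·1; sum ≡ 0  ⇒  +1.
(a,b)_∞: sgn(374)=+, sgn(145)=+, so +1.
(a,b)_7: α=2, u≡5; β=-2, v≡6 (mod 7); (5|7)=-1, (6|7)=-1; sign (−1)^0·-1^-2·-1^2 = +1.
(a,b)_11: α=1, u≡5; β=0, v≡2 (mod 11); (5|11)=+1, (2|11)=-1; sign (−1)^0·+1^0·-1^1 = -1.
(a,b)_17: α=1, u≡7; β=0, v≡9 (mod 17); (7|17)=-1, (9|17)=+1; sign (−1)^0·-1^0·+1^1 = +1.
(374, 145 / ℚ) ramifies at {11, 29}: a division algebra.

[11, 29]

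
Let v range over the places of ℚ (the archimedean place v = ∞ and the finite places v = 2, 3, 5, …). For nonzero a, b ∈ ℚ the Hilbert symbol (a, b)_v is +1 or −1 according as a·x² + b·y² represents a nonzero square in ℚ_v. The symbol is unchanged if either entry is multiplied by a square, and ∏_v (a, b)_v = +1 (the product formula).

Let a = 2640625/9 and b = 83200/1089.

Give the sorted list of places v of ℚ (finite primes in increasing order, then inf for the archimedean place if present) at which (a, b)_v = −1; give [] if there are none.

[]

(a, b) ≡ (1, 13) mod (ℚ^×)²; places V = {2, 3, 5, 11, 13, ∞}.
(a,b)_∞: sgn(1)=+, sgn(13)=+, so +1.
(a,b)_11: α=0, u≡1; β=-2, v≡2 (mod 11); (1|11)=+1, (2|11)=-1; sign (−1)^0·+1^-2·-1^0 = +1.
(a,b)_5: α=6, u≡1; β=2, v≡2 (mod 5); (1|5)=+1, (2|5)=-1; sign (−1)^0·+1^2·-1^6 = +1.
(a,b)_3: α=-2, u≡1; β=-2, v≡1 (mod 3); (1|3)=+1, (1|3)=+1; sign (−1)^0·+1^-2·+1^-2 = +1.
(a,b)_13: α=2, u≡10; β=1, v≡3 (mod 13); (10|13)=+1, (3|13)=+1; sign (−1)^0·+1^1·+1^2 = +1.
(a,b)_2: α=0, β=8; u≡1, v≡5 (mod 8); ε(u)ε(v)=0·0, αω(v)=0·1, βω(u)=8·0; sum ≡ 0  ⇒  +1.
Ram(a, b) = ∅: the form 1·x² + 13·y² − z² is isotropic over every ℚ_v, so by Hasse–Minkowski it is isotropic over ℚ.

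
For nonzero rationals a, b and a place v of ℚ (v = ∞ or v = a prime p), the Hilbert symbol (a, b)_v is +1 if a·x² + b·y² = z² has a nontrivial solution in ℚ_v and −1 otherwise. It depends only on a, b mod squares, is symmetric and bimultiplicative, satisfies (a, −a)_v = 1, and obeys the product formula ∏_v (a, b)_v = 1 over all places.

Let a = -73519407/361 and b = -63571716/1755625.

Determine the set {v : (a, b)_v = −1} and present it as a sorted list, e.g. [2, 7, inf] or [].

[17, inf]

Mod squares: a ≡ -663, b ≡ -129. Check v ∈ {∞, 2, 3, 5, 13, 17, 19, 37, 43, 53}.
v=37: a=37^2·(≡10), b=37^0·(≡17) mod 37; (10|37)=+1, (17|37)=-1; (−1)^{2·0·18}·(+1)^0·(-1)^2 = +1.
v=3: a=3^5·(≡1), b=3^7·(≡2) mod 3; (1|3)=+1, (2|3)=-1; (−1)^{5·7·1}·(+1)^7·(-1)^5 = +1.
v=∞: -663 < 0 and -129 < 0  ⇒  (a,b)_∞ = -1.
v=43: a=43^0·(≡11), b=43^1·(≡15) mod 43; (11|43)=+1, (15|43)=+1; (−1)^{0·1·21}·(+1)^1·(+1)^0 = +1.
v=2: v_2(a)=0, v_2(b)=2; units ≡ 1, 7 (mod 8); ε·ε+αω+βω = 0·1+0·0+2·0 ≡ 0  ⇒  (a,b)_2 = +1.
v=19: a=19^-2·(≡10), b=19^0·(≡7) mod 19; (10|19)=-1, (7|19)=+1; (−1)^{-2·0·9}·(-1)^0·(+1)^-2 = +1.
v=17: a=17^1·(≡11), b=17^0·(≡5) mod 17; (11|17)=-1, (5|17)=-1; (−1)^{1·0·8}·(-1)^0·(-1)^1 = -1.
v=5: a=5^0·(≡3), b=5^-4·(≡1) mod 5; (3|5)=-1, (1|5)=+1; (−1)^{0·-4·2}·(-1)^-4·(+1)^0 = +1.
v=53: a=53^0·(≡51), b=53^-2·(≡45) mod 53; (51|53)=-1, (45|53)=-1; (−1)^{0·-2·26}·(-1)^-2·(-1)^0 = +1.
v=13: a=13^1·(≡9), b=13^2·(≡4) mod 13; (9|13)=+1, (4|13)=+1; (−1)^{1·2·6}·(+1)^2·(+1)^1 = +1.
Ram(-663, -129) = {17, ∞}; no ℚ_17-point on the conic.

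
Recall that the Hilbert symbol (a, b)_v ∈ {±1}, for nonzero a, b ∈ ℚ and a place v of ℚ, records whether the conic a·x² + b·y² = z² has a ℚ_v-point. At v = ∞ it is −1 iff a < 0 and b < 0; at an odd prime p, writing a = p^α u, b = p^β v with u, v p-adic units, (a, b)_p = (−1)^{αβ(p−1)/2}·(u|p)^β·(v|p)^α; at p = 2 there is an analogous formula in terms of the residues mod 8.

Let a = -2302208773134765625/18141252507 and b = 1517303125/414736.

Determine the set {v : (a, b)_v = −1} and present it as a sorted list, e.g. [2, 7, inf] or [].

(a, b) ≡ (-3, 85) mod (ℚ^×)²; places V = {2, 3, 5, 7, 13, 17, 23, ∞}.
(a,b)_3: α=-3, u≡2; β=0, v≡1 (mod 3); (2|3)=-1, (1|3)=+1; sign (−1)^0·-1^0·+1^-3 = +1.
(a,b)_7: α=-4, u≡2; β=-2, v≡2 (mod 7); (2|7)=+1, (2|7)=+1; sign (−1)^0·+1^-2·+1^-4 = +1.
(a,b)_2: α=0, β=-4; u≡5, v≡5 (mod 8); ε(u)ε(v)=0·0, αω(v)=0·1, βω(u)=-4·1; sum ≡ 0  ⇒  +1.
(a,b)_5: α=10, u≡3; β=5, v≡2 (mod 5); (3|5)=-1, (2|5)=-1; sign (−1)^0·-1^5·-1^10 = -1.
(a,b)_13: α=8, u≡3; β=4, v≡2 (mod 13); (3|13)=+1, (2|13)=-1; sign (−1)^0·+1^4·-1^8 = +1.
(a,b)_∞: sgn(-3)=−, sgn(85)=+, so +1.
(a,b)_17: α=2, u≡6; β=1, v≡12 (mod 17); (6|17)=-1, (12|17)=-1; sign (−1)^0·-1^1·-1^2 = -1.
(a,b)_23: α=-4, u≡5; β=-2, v≡1 (mod 23); (5|23)=-1, (1|23)=+1; sign (−1)^0·-1^-2·+1^-4 = +1.
(-3, 85 / ℚ) ramifies at {5, 17}: a division algebra.

[5, 17]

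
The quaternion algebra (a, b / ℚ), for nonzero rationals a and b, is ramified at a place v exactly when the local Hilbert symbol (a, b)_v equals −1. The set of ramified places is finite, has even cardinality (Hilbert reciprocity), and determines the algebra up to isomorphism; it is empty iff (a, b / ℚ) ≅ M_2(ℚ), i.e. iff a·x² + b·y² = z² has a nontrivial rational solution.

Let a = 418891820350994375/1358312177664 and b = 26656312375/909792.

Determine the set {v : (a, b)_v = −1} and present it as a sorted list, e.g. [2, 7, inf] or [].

Mod squares: a ≡ 4641, b ≡ 4290. Check v ∈ {∞, 2, 3, 5, 7, 11, 13, 17, 37}.
v=2: v_2(a)=-16, v_2(b)=-5; units ≡ 1, 1 (mod 8); ε·ε+αω+βω = 0·0+-16·0+-5·0 ≡ 0  ⇒  (a,b)_2 = +1.
v=∞: 4641 > 0 and 4290 > 0  ⇒  (a,b)_∞ = +1.
v=3: a=3^-13·(≡2), b=3^-7·(≡2) mod 3; (2|3)=-1, (2|3)=-1; (−1)^{-13·-7·1}·(-1)^-7·(-1)^-13 = -1.
v=37: a=37^2·(≡7), b=37^2·(≡23) mod 37; (7|37)=+1, (23|37)=-1; (−1)^{2·2·18}·(+1)^2·(-1)^2 = +1.
v=13: a=13^-1·(≡11), b=13^-1·(≡6) mod 13; (11|13)=-1, (6|13)=-1; (−1)^{-1·-1·6}·(-1)^-1·(-1)^-1 = +1.
v=17: a=17^3·(≡1), b=17^2·(≡12) mod 17; (1|17)=+1, (12|17)=-1; (−1)^{3·2·8}·(+1)^2·(-1)^3 = -1.
v=11: a=11^2·(≡10), b=11^1·(≡9) mod 11; (10|11)=-1, (9|11)=+1; (−1)^{2·1·5}·(-1)^1·(+1)^2 = -1.
v=7: a=7^7·(≡5), b=7^2·(≡5) mod 7; (5|7)=-1, (5|7)=-1; (−1)^{7·2·3}·(-1)^2·(-1)^7 = -1.
v=5: a=5^4·(≡4), b=5^3·(≡2) mod 5; (4|5)=+1, (2|5)=-1; (−1)^{4·3·2}·(+1)^3·(-1)^4 = +1.
(4641, 4290 / ℚ) ramifies at {3, 7, 11, 17}: a division algebra.

[3, 7, 11, 17]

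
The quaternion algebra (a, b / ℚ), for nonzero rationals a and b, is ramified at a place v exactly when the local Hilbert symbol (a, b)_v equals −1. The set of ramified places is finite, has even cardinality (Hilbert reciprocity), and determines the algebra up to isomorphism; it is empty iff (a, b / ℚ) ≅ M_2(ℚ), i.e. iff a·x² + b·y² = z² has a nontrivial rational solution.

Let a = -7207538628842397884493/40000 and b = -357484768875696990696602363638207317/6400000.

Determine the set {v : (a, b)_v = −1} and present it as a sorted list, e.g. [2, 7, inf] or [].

(a, b) ≡ (-564213, -366130) mod (ℚ^×)²; places V = {2, 3, 5, 7, 13, 17, 19, 23, 37, 41, 47, ∞}.
(a,b)_2: α=-6, β=-11; u≡3, v≡7 (mod 8); ε(u)ε(v)=1·1, αω(v)=-6·0, βω(u)=-11·1; sum ≡ 0  ⇒  +1.
(a,b)_37: α=1, u≡2; β=2, v≡32 (mod 37); (2|37)=-1, (32|37)=-1; sign (−1)^0·-1^2·-1^1 = -1.
(a,b)_7: α=6, u≡4; β=10, v≡5 (mod 7); (4|7)=+1, (5|7)=-1; sign (−1)^0·+1^10·-1^6 = +1.
(a,b)_47: α=2, u≡26; β=3, v≡4 (mod 47); (26|47)=-1, (4|47)=+1; sign (−1)^0·-1^3·+1^2 = -1.
(a,b)_3: α=5, u≡2; β=6, v≡2 (mod 3); (2|3)=-1, (2|3)=-1; sign (−1)^0·-1^6·-1^5 = -1.
(a,b)_∞: sgn(-564213)=−, sgn(-366130)=−, so -1.
(a,b)_13: α=1, u≡8; β=2, v≡6 (mod 13); (8|13)=-1, (6|13)=-1; sign (−1)^0·-1^2·-1^1 = -1.
(a,b)_23: α=1, u≡14; β=2, v≡15 (mod 23); (14|23)=-1, (15|23)=-1; sign (−1)^0·-1^2·-1^1 = -1.
(a,b)_19: α=2, u≡1; β=3, v≡18 (mod 19); (1|19)=+1, (18|19)=-1; sign (−1)^0·+1^3·-1^2 = +1.
(a,b)_17: α=1, u≡5; β=2, v≡16 (mod 17); (5|17)=-1, (16|17)=+1; sign (−1)^0·-1^2·+1^1 = +1.
(a,b)_41: α=2, u≡15; β=3, v≡8 (mod 41); (15|41)=-1, (8|41)=+1; sign (−1)^0·-1^3·+1^2 = -1.
(a,b)_5: α=-4, u≡3; β=-5, v≡1 (mod 5); (3|5)=-1, (1|5)=+1; sign (−1)^0·-1^-5·+1^-4 = -1.
(-564213, -366130 / ℚ) ramifies at {3, 5, 13, 23, 37, 41, 47, ∞}: a division algebra.

[3, 5, 13, 23, 37, 41, 47, inf]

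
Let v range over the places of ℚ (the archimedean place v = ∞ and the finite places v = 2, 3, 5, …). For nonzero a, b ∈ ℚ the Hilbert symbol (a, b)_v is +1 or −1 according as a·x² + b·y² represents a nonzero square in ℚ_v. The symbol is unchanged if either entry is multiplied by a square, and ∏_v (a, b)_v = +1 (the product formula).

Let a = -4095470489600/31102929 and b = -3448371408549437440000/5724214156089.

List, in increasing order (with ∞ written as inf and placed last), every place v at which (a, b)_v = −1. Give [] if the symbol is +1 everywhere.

[19, inf]

(a, b) ≡ (-2261, -19) mod (ℚ^×)²; places V = {2, 3, 5, 7, 11, 13, 17, 19, ∞}.
(a,b)_13: α=-4, u≡3; β=-6, v≡2 (mod 13); (3|13)=+1, (2|13)=-1; sign (−1)^0·+1^-6·-1^-4 = +1.
(a,b)_3: α=-2, u≡1; β=-4, v≡2 (mod 3); (1|3)=+1, (2|3)=-1; sign (−1)^0·+1^-4·-1^-2 = +1.
(a,b)_11: α=-2, u≡5; β=-4, v≡5 (mod 11); (5|11)=+1, (5|11)=+1; sign (−1)^0·+1^-4·+1^-2 = +1.
(a,b)_17: α=1, u≡5; β=2, v≡4 (mod 17); (5|17)=-1, (4|17)=+1; sign (−1)^0·-1^2·+1^1 = +1.
(a,b)_19: α=3, u≡15; β=5, v≡12 (mod 19); (15|19)=-1, (12|19)=-1; sign (−1)^1·-1^5·-1^3 = -1.
(a,b)_∞: sgn(-2261)=−, sgn(-19)=−, so -1.
(a,b)_5: α=2, u≡4; β=4, v≡4 (mod 5); (4|5)=+1, (4|5)=+1; sign (−1)^0·+1^4·+1^2 = +1.
(a,b)_2: α=12, β=16; u≡3, v≡5 (mod 8); ε(u)ε(v)=1·0, αω(v)=12·1, βω(u)=16·1; sum ≡ 0  ⇒  +1.
(a,b)_7: α=3, u≡3; β=6, v≡2 (mod 7); (3|7)=-1, (2|7)=+1; sign (−1)^0·-1^6·+1^3 = +1.
(-2261, -19 / ℚ) ramifies at {19, ∞}: a division algebra.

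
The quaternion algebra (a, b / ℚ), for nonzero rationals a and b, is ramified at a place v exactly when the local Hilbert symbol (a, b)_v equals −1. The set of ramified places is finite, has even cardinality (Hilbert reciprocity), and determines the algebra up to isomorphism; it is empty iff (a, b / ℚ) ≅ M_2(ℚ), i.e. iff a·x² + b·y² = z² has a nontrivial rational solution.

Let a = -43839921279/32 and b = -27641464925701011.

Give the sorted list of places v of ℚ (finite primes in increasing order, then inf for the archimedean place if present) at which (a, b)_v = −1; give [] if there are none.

[2, 3, 11, inf]

Mod squares: a ≡ -7998, b ≡ -1419. Check v ∈ {∞, 2, 3, 7, 11, 31, 43}.
v=∞: -7998 < 0 and -1419 < 0  ⇒  (a,b)_∞ = -1.
v=31: a=31^1·(≡6), b=31^2·(≡18) mod 31; (6|31)=-1, (18|31)=+1; (−1)^{1·2·15}·(-1)^2·(+1)^1 = +1.
v=43: a=43^3·(≡32), b=43^5·(≡24) mod 43; (32|43)=-1, (24|43)=+1; (−1)^{3·5·21}·(-1)^5·(+1)^3 = +1.
v=7: a=7^2·(≡6), b=7^2·(≡1) mod 7; (6|7)=-1, (1|7)=+1; (−1)^{2·2·3}·(-1)^2·(+1)^2 = +1.
v=2: v_2(a)=-5, v_2(b)=0; units ≡ 1, 5 (mod 8); ε·ε+αω+βω = 0·0+-5·1+0·0 ≡ 1  ⇒  (a,b)_2 = -1.
v=3: a=3^1·(≡1), b=3^1·(≡1) mod 3; (1|3)=+1, (1|3)=+1; (−1)^{1·1·1}·(+1)^1·(+1)^1 = -1.
v=11: a=11^2·(≡8), b=11^3·(≡5) mod 11; (8|11)=-1, (5|11)=+1; (−1)^{2·3·5}·(-1)^3·(+1)^2 = -1.
|Ram(-7998, -1419)| = 4, even; anisotropic at {2, 3, 11, ∞}.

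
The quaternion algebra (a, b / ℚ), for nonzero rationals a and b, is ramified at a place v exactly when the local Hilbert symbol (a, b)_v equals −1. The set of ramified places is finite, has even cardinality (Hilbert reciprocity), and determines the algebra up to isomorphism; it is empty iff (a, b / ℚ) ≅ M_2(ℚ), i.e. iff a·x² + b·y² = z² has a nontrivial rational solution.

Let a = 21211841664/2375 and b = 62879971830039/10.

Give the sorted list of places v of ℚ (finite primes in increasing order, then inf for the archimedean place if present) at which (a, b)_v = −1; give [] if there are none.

(a, b) ≡ (71630, 3990) mod (ℚ^×)²; places V = {2, 3, 5, 7, 13, 17, 19, 29, ∞}.
(a,b)_29: α=1, u≡9; β=2, v≡8 (mod 29); (9|29)=+1, (8|29)=-1; sign (−1)^0·+1^2·-1^1 = -1.
(a,b)_13: α=3, u≡8; β=4, v≡4 (mod 13); (8|13)=-1, (4|13)=+1; sign (−1)^0·-1^4·+1^3 = +1.
(a,b)_19: α=-1, u≡2; β=1, v≡5 (mod 19); (2|19)=-1, (5|19)=+1; sign (−1)^1·-1^1·+1^-1 = +1.
(a,b)_17: α=2, u≡1; β=0, v≡14 (mod 17); (1|17)=+1, (14|17)=-1; sign (−1)^0·+1^0·-1^2 = +1.
(a,b)_5: α=-3, u≡1; β=-1, v≡2 (mod 5); (1|5)=+1, (2|5)=-1; sign (−1)^0·+1^-1·-1^-3 = -1.
(a,b)_∞: sgn(71630)=+, sgn(3990)=+, so +1.
(a,b)_2: α=7, β=-1; u≡7, v≡3 (mod 8); ε(u)ε(v)=1·1, αω(v)=7·1, βω(u)=-1·0; sum ≡ 0  ⇒  +1.
(a,b)_3: α=2, u≡2; β=9, v≡1 (mod 3); (2|3)=-1, (1|3)=+1; sign (−1)^0·-1^9·+1^2 = -1.
(a,b)_7: α=0, u≡3; β=1, v≡3 (mod 7); (3|7)=-1, (3|7)=-1; sign (−1)^0·-1^1·-1^0 = -1.
Ram(71630, 3990) = {3, 5, 7, 29}; no ℚ_3-point on the conic.

[3, 5, 7, 29]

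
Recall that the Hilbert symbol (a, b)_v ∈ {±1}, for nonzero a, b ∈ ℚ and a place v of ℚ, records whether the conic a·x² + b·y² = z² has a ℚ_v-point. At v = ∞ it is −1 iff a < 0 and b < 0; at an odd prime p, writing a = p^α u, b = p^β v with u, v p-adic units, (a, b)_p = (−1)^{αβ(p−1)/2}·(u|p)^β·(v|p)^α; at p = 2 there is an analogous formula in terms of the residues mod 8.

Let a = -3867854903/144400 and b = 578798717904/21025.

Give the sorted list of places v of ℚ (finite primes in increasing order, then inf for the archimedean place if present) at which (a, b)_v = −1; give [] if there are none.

Mod squares: a ≡ -33263, b ≡ 5513629. Check v ∈ {∞, 2, 3, 5, 11, 19, 23, 29, 31, 37}.
v=2: v_2(a)=-4, v_2(b)=4; units ≡ 1, 5 (mod 8); ε·ε+αω+βω = 0·0+-4·1+4·0 ≡ 0  ⇒  (a,b)_2 = +1.
v=∞: -33263 < 0 and 5513629 > 0  ⇒  (a,b)_∞ = +1.
v=11: a=11^2·(≡5), b=11^1·(≡7) mod 11; (5|11)=+1, (7|11)=-1; (−1)^{2·1·5}·(+1)^1·(-1)^2 = +1.
v=29: a=29^1·(≡16), b=29^-2·(≡4) mod 29; (16|29)=+1, (4|29)=+1; (−1)^{1·-2·14}·(+1)^-2·(+1)^1 = +1.
v=19: a=19^-2·(≡6), b=19^1·(≡9) mod 19; (6|19)=+1, (9|19)=+1; (−1)^{-2·1·9}·(+1)^1·(+1)^-2 = +1.
v=23: a=23^0·(≡2), b=23^1·(≡15) mod 23; (2|23)=+1, (15|23)=-1; (−1)^{0·1·11}·(+1)^1·(-1)^0 = +1.
v=5: a=5^-2·(≡2), b=5^-2·(≡4) mod 5; (2|5)=-1, (4|5)=+1; (−1)^{-2·-2·2}·(-1)^-2·(+1)^-2 = +1.
v=3: a=3^0·(≡1), b=3^8·(≡1) mod 3; (1|3)=+1, (1|3)=+1; (−1)^{0·8·1}·(+1)^8·(+1)^0 = +1.
v=37: a=37^1·(≡27), b=37^1·(≡14) mod 37; (27|37)=+1, (14|37)=-1; (−1)^{1·1·18}·(+1)^1·(-1)^1 = -1.
v=31: a=31^3·(≡13), b=31^1·(≡26) mod 31; (13|31)=-1, (26|31)=-1; (−1)^{3·1·15}·(-1)^1·(-1)^3 = -1.
Ram(-33263, 5513629) = {31, 37}; no ℚ_31-point on the conic.

[31, 37]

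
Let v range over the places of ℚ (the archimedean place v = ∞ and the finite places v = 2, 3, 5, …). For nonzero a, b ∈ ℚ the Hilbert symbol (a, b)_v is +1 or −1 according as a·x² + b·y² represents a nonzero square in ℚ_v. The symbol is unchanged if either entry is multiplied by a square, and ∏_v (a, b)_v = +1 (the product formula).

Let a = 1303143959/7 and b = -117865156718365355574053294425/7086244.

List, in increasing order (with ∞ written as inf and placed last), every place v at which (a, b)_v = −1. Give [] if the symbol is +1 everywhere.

[13, 23, 37, 41]

Mod squares: a ≡ 53976377, b ≡ -335257. Check v ∈ {∞, 2, 5, 7, 11, 13, 17, 23, 37, 41}.
v=∞: 53976377 > 0 and -335257 < 0  ⇒  (a,b)_∞ = +1.
v=2: v_2(a)=0, v_2(b)=-2; units ≡ 1, 7 (mod 8); ε·ε+αω+βω = 0·1+0·0+-2·0 ≡ 0  ⇒  (a,b)_2 = +1.
v=11: a=11^0·(≡1), b=11^-6·(≡9) mod 11; (1|11)=+1, (9|11)=+1; (−1)^{0·-6·5}·(+1)^-6·(+1)^0 = +1.
v=7: a=7^-1·(≡5), b=7^2·(≡4) mod 7; (5|7)=-1, (4|7)=+1; (−1)^{-1·2·3}·(-1)^2·(+1)^-1 = +1.
v=37: a=37^1·(≡20), b=37^3·(≡11) mod 37; (20|37)=-1, (11|37)=+1; (−1)^{1·3·18}·(-1)^3·(+1)^1 = -1.
v=41: a=41^1·(≡38), b=41^3·(≡33) mod 41; (38|41)=-1, (33|41)=+1; (−1)^{1·3·20}·(-1)^3·(+1)^1 = -1.
v=13: a=13^3·(≡5), b=13^9·(≡3) mod 13; (5|13)=-1, (3|13)=+1; (−1)^{3·9·6}·(-1)^9·(+1)^3 = -1.
v=5: a=5^0·(≡2), b=5^2·(≡2) mod 5; (2|5)=-1, (2|5)=-1; (−1)^{0·2·2}·(-1)^2·(-1)^0 = +1.
v=23: a=23^1·(≡7), b=23^2·(≡7) mod 23; (7|23)=-1, (7|23)=-1; (−1)^{1·2·11}·(-1)^2·(-1)^1 = -1.
v=17: a=17^1·(≡4), b=17^3·(≡16) mod 17; (4|17)=+1, (16|17)=+1; (−1)^{1·3·8}·(+1)^3·(+1)^1 = +1.
Ram(53976377, -335257) = {13, 23, 37, 41}; no ℚ_13-point on the conic.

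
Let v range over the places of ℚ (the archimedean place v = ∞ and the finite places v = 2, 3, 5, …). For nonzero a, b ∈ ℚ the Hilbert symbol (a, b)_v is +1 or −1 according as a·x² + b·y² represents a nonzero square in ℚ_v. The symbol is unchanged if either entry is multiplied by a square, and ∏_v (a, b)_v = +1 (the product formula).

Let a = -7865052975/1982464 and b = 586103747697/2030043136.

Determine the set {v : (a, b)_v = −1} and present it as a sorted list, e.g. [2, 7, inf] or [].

(a, b) ≡ (-391, 17) mod (ℚ^×)²; places V = {2, 3, 5, 11, 13, 17, 23, ∞}.
(a,b)_23: α=3, u≡18; β=4, v≡14 (mod 23); (18|23)=+1, (14|23)=-1; sign (−1)^0·+1^4·-1^3 = -1.
(a,b)_∞: sgn(-391)=−, sgn(17)=+, so +1.
(a,b)_11: α=-2, u≡9; β=-2, v≡10 (mod 11); (9|11)=+1, (10|11)=-1; sign (−1)^0·+1^-2·-1^-2 = +1.
(a,b)_3: α=2, u≡2; β=6, v≡2 (mod 3); (2|3)=-1, (2|3)=-1; sign (−1)^0·-1^6·-1^2 = +1.
(a,b)_5: α=2, u≡4; β=0, v≡2 (mod 5); (4|5)=+1, (2|5)=-1; sign (−1)^0·+1^0·-1^2 = +1.
(a,b)_17: α=1, u≡11; β=1, v≡4 (mod 17); (11|17)=-1, (4|17)=+1; sign (−1)^0·-1^1·+1^1 = -1.
(a,b)_2: α=-14, β=-24; u≡1, v≡1 (mod 8); ε(u)ε(v)=0·0, αω(v)=-14·0, βω(u)=-24·0; sum ≡ 0  ⇒  +1.
(a,b)_13: α=2, u≡1; β=2, v≡3 (mod 13); (1|13)=+1, (3|13)=+1; sign (−1)^0·+1^2·+1^2 = +1.
Ram(-391, 17) = {17, 23}; no ℚ_17-point on the conic.

[17, 23]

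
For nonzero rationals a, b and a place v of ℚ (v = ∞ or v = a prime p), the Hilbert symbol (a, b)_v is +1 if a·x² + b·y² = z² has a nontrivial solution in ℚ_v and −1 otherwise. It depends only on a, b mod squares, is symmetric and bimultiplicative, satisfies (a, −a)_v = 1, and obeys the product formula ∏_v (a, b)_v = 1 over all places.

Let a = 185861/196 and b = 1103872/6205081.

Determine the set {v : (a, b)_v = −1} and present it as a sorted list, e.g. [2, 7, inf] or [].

Mod squares: a ≡ 221, b ≡ 22. Check v ∈ {∞, 2, 7, 11, 13, 17, 29, 47, 53}.
v=53: a=53^0·(≡47), b=53^-2·(≡35) mod 53; (47|53)=+1, (35|53)=-1; (−1)^{0·-2·26}·(+1)^-2·(-1)^0 = +1.
v=13: a=13^1·(≡10), b=13^0·(≡10) mod 13; (10|13)=+1, (10|13)=+1; (−1)^{1·0·6}·(+1)^0·(+1)^1 = +1.
v=29: a=29^2·(≡14), b=29^0·(≡5) mod 29; (14|29)=-1, (5|29)=+1; (−1)^{2·0·14}·(-1)^0·(+1)^2 = +1.
v=11: a=11^0·(≡3), b=11^1·(≡7) mod 11; (3|11)=+1, (7|11)=-1; (−1)^{0·1·5}·(+1)^1·(-1)^0 = +1.
v=∞: 221 > 0 and 22 > 0  ⇒  (a,b)_∞ = +1.
v=47: a=47^0·(≡44), b=47^-2·(≡40) mod 47; (44|47)=-1, (40|47)=-1; (−1)^{0·-2·23}·(-1)^-2·(-1)^0 = +1.
v=2: v_2(a)=-2, v_2(b)=11; units ≡ 5, 3 (mod 8); ε·ε+αω+βω = 0·1+-2·1+11·1 ≡ 1  ⇒  (a,b)_2 = -1.
v=17: a=17^1·(≡4), b=17^0·(≡10) mod 17; (4|17)=+1, (10|17)=-1; (−1)^{1·0·8}·(+1)^0·(-1)^1 = -1.
v=7: a=7^-2·(≡1), b=7^2·(≡2) mod 7; (1|7)=+1, (2|7)=+1; (−1)^{-2·2·3}·(+1)^2·(+1)^-2 = +1.
Ram(221, 22) = {2, 17}; no ℚ_2-point on the conic.

[2, 17]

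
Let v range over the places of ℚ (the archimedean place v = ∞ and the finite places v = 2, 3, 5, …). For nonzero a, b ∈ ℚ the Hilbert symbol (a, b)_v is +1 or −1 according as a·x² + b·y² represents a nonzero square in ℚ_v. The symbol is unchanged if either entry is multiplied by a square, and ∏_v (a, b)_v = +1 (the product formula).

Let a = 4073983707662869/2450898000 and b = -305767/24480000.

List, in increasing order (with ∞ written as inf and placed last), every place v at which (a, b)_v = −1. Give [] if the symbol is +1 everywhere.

Mod squares: a ≡ 230945, b ≡ -119. Check v ∈ {∞, 2, 3, 5, 7, 11, 13, 17, 19, 29, 41}.
v=11: a=11^3·(≡2), b=11^2·(≡6) mod 11; (2|11)=-1, (6|11)=-1; (−1)^{3·2·5}·(-1)^2·(-1)^3 = -1.
v=29: a=29^2·(≡26), b=29^0·(≡10) mod 29; (26|29)=-1, (10|29)=-1; (−1)^{2·0·14}·(-1)^0·(-1)^2 = +1.
v=17: a=17^1·(≡15), b=17^-1·(≡11) mod 17; (15|17)=+1, (11|17)=-1; (−1)^{1·-1·8}·(+1)^-1·(-1)^1 = -1.
v=∞: 230945 > 0 and -119 < 0  ⇒  (a,b)_∞ = +1.
v=5: a=5^-3·(≡1), b=5^-4·(≡1) mod 5; (1|5)=+1, (1|5)=+1; (−1)^{-3·-4·2}·(+1)^-4·(+1)^-3 = +1.
v=2: v_2(a)=-4, v_2(b)=-8; units ≡ 1, 1 (mod 8); ε·ε+αω+βω = 0·0+-4·0+-8·0 ≡ 0  ⇒  (a,b)_2 = +1.
v=41: a=41^-2·(≡32), b=41^0·(≡25) mod 41; (32|41)=+1, (25|41)=+1; (−1)^{-2·0·20}·(+1)^0·(+1)^-2 = +1.
v=13: a=13^1·(≡5), b=13^0·(≡7) mod 13; (5|13)=-1, (7|13)=-1; (−1)^{1·0·6}·(-1)^0·(-1)^1 = -1.
v=19: a=19^3·(≡14), b=19^2·(≡8) mod 19; (14|19)=-1, (8|19)=-1; (−1)^{3·2·9}·(-1)^2·(-1)^3 = -1.
v=3: a=3^-6·(≡2), b=3^-2·(≡1) mod 3; (2|3)=-1, (1|3)=+1; (−1)^{-6·-2·1}·(-1)^-2·(+1)^-6 = +1.
v=7: a=7^4·(≡2), b=7^1·(≡1) mod 7; (2|7)=+1, (1|7)=+1; (−1)^{4·1·3}·(+1)^1·(+1)^4 = +1.
Ram(230945, -119) = {11, 13, 17, 19}; no ℚ_11-point on the conic.

[11, 13, 17, 19]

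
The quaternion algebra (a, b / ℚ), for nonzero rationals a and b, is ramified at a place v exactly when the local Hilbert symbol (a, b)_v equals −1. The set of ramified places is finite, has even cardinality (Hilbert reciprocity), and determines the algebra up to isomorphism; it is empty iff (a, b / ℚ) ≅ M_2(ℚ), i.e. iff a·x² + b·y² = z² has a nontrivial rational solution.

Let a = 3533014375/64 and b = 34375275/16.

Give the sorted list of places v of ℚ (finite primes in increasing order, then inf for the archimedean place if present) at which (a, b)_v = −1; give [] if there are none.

[2, 11, 17, 37]

Mod squares: a ≡ 5652823, b ≡ 152779. Check v ∈ {∞, 2, 3, 5, 11, 17, 19, 37, 43}.
v=37: a=37^1·(≡32), b=37^0·(≡15) mod 37; (32|37)=-1, (15|37)=-1; (−1)^{1·0·18}·(-1)^0·(-1)^1 = -1.
v=17: a=17^1·(≡16), b=17^1·(≡7) mod 17; (16|17)=+1, (7|17)=-1; (−1)^{1·1·8}·(+1)^1·(-1)^1 = -1.
v=11: a=11^1·(≡6), b=11^1·(≡7) mod 11; (6|11)=-1, (7|11)=-1; (−1)^{1·1·5}·(-1)^1·(-1)^1 = -1.
v=19: a=19^1·(≡12), b=19^1·(≡4) mod 19; (12|19)=-1, (4|19)=+1; (−1)^{1·1·9}·(-1)^1·(+1)^1 = +1.
v=5: a=5^4·(≡2), b=5^2·(≡1) mod 5; (2|5)=-1, (1|5)=+1; (−1)^{4·2·2}·(-1)^2·(+1)^4 = +1.
v=3: a=3^0·(≡1), b=3^2·(≡1) mod 3; (1|3)=+1, (1|3)=+1; (−1)^{0·2·1}·(+1)^2·(+1)^0 = +1.
v=2: v_2(a)=-6, v_2(b)=-4; units ≡ 7, 3 (mod 8); ε·ε+αω+βω = 1·1+-6·1+-4·0 ≡ 1  ⇒  (a,b)_2 = -1.
v=43: a=43^1·(≡13), b=43^1·(≡33) mod 43; (13|43)=+1, (33|43)=-1; (−1)^{1·1·21}·(+1)^1·(-1)^1 = +1.
v=∞: 5652823 > 0 and 152779 > 0  ⇒  (a,b)_∞ = +1.
|Ram(5652823, 152779)| = 4, even; anisotropic at {2, 11, 17, 37}.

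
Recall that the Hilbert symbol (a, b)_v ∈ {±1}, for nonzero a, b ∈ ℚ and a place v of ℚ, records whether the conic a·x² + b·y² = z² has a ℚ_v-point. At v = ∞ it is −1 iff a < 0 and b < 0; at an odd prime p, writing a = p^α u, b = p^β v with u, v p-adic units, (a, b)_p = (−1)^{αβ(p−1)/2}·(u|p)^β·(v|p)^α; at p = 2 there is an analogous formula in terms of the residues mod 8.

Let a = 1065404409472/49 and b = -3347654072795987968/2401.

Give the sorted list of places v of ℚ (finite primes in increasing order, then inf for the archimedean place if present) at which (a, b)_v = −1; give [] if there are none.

(a, b) ≡ (442, -13) mod (ℚ^×)²; places V = {2, 7, 13, 17, 19, ∞}.
(a,b)_2: α=7, β=16; u≡5, v≡3 (mod 8); ε(u)ε(v)=0·1, αω(v)=7·1, βω(u)=16·1; sum ≡ 1  ⇒  -1.
(a,b)_∞: sgn(442)=+, sgn(-13)=−, so +1.
(a,b)_17: α=3, u≡16; β=4, v≡13 (mod 17); (16|17)=+1, (13|17)=+1; sign (−1)^0·+1^4·+1^3 = +1.
(a,b)_13: α=1, u≡7; β=1, v≡3 (mod 13); (7|13)=-1, (3|13)=+1; sign (−1)^0·-1^1·+1^1 = -1.
(a,b)_19: α=4, u≡11; β=6, v≡17 (mod 19); (11|19)=+1, (17|19)=+1; sign (−1)^0·+1^6·+1^4 = +1.
(a,b)_7: α=-2, u≡4; β=-4, v≡1 (mod 7); (4|7)=+1, (1|7)=+1; sign (−1)^0·+1^-4·+1^-2 = +1.
Ram(442, -13) = {2, 13}; no ℚ_2-point on the conic.

[2, 13]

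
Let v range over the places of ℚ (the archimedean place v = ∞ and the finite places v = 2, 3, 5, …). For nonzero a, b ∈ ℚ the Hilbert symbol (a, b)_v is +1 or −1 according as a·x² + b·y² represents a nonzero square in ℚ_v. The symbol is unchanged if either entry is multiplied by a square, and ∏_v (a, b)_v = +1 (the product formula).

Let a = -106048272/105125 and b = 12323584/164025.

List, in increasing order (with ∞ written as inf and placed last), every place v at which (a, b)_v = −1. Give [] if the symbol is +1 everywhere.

Mod squares: a ≡ -285, b ≡ 91. Check v ∈ {∞, 2, 3, 5, 7, 11, 13, 19, 23, 29, 31}.
v=29: a=29^-2·(≡13), b=29^0·(≡5) mod 29; (13|29)=+1, (5|29)=+1; (−1)^{-2·0·14}·(+1)^0·(+1)^-2 = +1.
v=5: a=5^-3·(≡3), b=5^-2·(≡4) mod 5; (3|5)=-1, (4|5)=+1; (−1)^{-3·-2·2}·(-1)^-2·(+1)^-3 = +1.
v=19: a=19^1·(≡5), b=19^0·(≡3) mod 19; (5|19)=+1, (3|19)=-1; (−1)^{1·0·9}·(+1)^0·(-1)^1 = -1.
v=∞: -285 < 0 and 91 > 0  ⇒  (a,b)_∞ = +1.
v=2: v_2(a)=4, v_2(b)=8; units ≡ 3, 3 (mod 8); ε·ε+αω+βω = 1·1+4·1+8·1 ≡ 1  ⇒  (a,b)_2 = -1.
v=3: a=3^1·(≡1), b=3^-8·(≡1) mod 3; (1|3)=+1, (1|3)=+1; (−1)^{1·-8·1}·(+1)^-8·(+1)^1 = +1.
v=7: a=7^0·(≡1), b=7^1·(≡5) mod 7; (1|7)=+1, (5|7)=-1; (−1)^{0·1·3}·(+1)^1·(-1)^0 = +1.
v=23: a=23^0·(≡7), b=23^2·(≡17) mod 23; (7|23)=-1, (17|23)=-1; (−1)^{0·2·11}·(-1)^2·(-1)^0 = +1.
v=11: a=11^2·(≡9), b=11^0·(≡5) mod 11; (9|11)=+1, (5|11)=+1; (−1)^{2·0·5}·(+1)^0·(+1)^2 = +1.
v=31: a=31^2·(≡2), b=31^0·(≡23) mod 31; (2|31)=+1, (23|31)=-1; (−1)^{2·0·15}·(+1)^0·(-1)^2 = +1.
v=13: a=13^0·(≡3), b=13^1·(≡2) mod 13; (3|13)=+1, (2|13)=-1; (−1)^{0·1·6}·(+1)^1·(-1)^0 = +1.
Ram(-285, 91) = {2, 19}; no ℚ_2-point on the conic.

[2, 19]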